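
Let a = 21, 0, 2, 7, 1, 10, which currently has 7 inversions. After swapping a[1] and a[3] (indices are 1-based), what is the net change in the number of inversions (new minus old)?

-1

Positions 1 and 3 hold 21 and 2; after swapping, the array is [2, 0, 21, 7, 1, 10].
For each element, count later entries that are smaller:
2 → 0, 1 → 2
0 → none → 0
21 → 7, 1, 10 → 3
7 → 1 → 1
1 → none → 0
10 → none → 0
Sum: 2 + 0 + 3 + 1 + 0 + 0 = 6
Change: 6 − 7 = -1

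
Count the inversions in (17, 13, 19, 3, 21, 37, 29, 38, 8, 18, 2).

27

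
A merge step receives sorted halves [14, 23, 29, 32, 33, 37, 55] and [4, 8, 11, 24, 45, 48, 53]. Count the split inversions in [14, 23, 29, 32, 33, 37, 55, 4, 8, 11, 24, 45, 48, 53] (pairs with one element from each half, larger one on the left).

29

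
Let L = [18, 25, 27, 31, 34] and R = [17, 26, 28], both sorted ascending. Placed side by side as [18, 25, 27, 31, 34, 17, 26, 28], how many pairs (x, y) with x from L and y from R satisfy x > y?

10

Take each right-half value and tally the left-half values above it:
r = 17: 18, 25, 27, 31, 34 → 5
r = 26: 27, 31, 34 → 3
r = 28: 31, 34 → 2
Cross-inversions: 5 + 3 + 2 = 10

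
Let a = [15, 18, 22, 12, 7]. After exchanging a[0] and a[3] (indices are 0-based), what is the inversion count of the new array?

6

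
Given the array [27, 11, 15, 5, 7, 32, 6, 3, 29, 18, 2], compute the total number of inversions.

Sweep left to right; for each value list the smaller values that follow it:
27: 8
11: 5
15: 5
5: 2
7: 3
32: 5
6: 2
3: 1
29: 2
18: 1
2: 0
Sum: 8 + 5 + 5 + 2 + 3 + 5 + 2 + 1 + 2 + 1 + 0 = 34

34 out-of-order pairs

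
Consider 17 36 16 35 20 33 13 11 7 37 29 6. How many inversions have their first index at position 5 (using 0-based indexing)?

The element at index 5 is 33.
Elements after it: 13, 11, 7, 37, 29, 6
Those smaller than 33: 13, 11, 7, 29, 6

5 such elements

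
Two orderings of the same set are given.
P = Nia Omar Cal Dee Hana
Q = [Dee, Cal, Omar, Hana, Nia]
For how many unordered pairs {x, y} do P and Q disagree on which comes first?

7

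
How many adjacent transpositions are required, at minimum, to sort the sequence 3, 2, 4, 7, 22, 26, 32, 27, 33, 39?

2

Minimum adjacent swaps = number of inversions (each swap of adjacent out-of-order elements removes one inversion and no swap can remove more).
Count inversions — for each element, later elements that are smaller:
3: 2 → 1
2: none → 0
4: none → 0
7: none → 0
22: none → 0
26: none → 0
32: 27 → 1
27: none → 0
33: none → 0
39: none → 0
Total inversions: 1 + 0 + 0 + 0 + 0 + 0 + 1 + 0 + 0 + 0 = 2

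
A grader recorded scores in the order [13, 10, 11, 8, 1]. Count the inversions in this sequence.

Inversions: 9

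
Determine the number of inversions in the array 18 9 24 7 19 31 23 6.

Inversions: 14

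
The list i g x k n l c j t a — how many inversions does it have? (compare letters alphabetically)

25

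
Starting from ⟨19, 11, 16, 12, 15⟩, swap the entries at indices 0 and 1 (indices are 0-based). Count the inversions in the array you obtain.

There are 5 inversions.

Positions 0 and 1 hold 19 and 11; after swapping, the array is [11, 19, 16, 12, 15].
Sweep left to right; for each value list the smaller values that follow it:
11 → none → 0
19 → 16, 12, 15 → 3
16 → 12, 15 → 2
12 → none → 0
15 → none → 0
Sum: 0 + 3 + 2 + 0 + 0 = 5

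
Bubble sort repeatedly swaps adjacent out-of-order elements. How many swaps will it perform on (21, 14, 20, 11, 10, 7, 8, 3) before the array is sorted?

Minimum adjacent swaps = number of inversions (each swap of adjacent out-of-order elements removes one inversion and no swap can remove more).
Count inversions — for each element, later elements that are smaller:
21: 14, 20, 11, 10, 7, 8, 3 → 7
14: 11, 10, 7, 8, 3 → 5
20: 11, 10, 7, 8, 3 → 5
11: 10, 7, 8, 3 → 4
10: 7, 8, 3 → 3
7: 3 → 1
8: 3 → 1
3: none → 0
Total inversions: 7 + 5 + 5 + 4 + 3 + 1 + 1 + 0 = 26

26 swaps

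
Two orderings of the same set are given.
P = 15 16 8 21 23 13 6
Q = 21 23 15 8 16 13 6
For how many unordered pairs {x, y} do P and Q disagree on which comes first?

There are 7 disagreeing pairs.

Assign each item its position (1..7) in the first ordering, then rewrite the second ordering as that position sequence:
positions: 15→1, 16→2, 8→3, 21→4, 23→5, 13→6, 6→7
second ordering as positions: [4, 5, 1, 3, 2, 6, 7]
Discordant pairs = inversions in this position sequence.
4: 1, 3, 2 → 3
5: 1, 3, 2 → 3
1: 0
3: 2 → 1
2: 0
6: 0
7: 0
Total: 3 + 3 + 0 + 1 + 0 + 0 + 0 = 7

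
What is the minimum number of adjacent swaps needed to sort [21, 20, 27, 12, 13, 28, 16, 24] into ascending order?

13 swaps

Minimum adjacent swaps = number of inversions (each swap of adjacent out-of-order elements removes one inversion and no swap can remove more).
Count inversions — for each element, later elements that are smaller:
21: 20, 12, 13, 16 → 4
20: 12, 13, 16 → 3
27: 12, 13, 16, 24 → 4
12: none → 0
13: none → 0
28: 16, 24 → 2
16: none → 0
24: none → 0
Total inversions: 4 + 3 + 4 + 0 + 0 + 2 + 0 + 0 = 13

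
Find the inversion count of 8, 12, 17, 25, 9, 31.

3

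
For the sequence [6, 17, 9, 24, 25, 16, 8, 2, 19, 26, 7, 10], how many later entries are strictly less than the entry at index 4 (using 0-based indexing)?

6

The element at index 4 is 25.
Elements after it: 16, 8, 2, 19, 26, 7, 10
Those smaller than 25: 16, 8, 2, 19, 7, 10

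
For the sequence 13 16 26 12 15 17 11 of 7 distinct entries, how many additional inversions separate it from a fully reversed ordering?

9 inversions short

Maximum inversions for 7 distinct elements is C(7, 2) = 7·6/2 = 21.
Current inversions — for each element, count later smaller elements:
13: 2
16: 3
26: 4
12: 1
15: 1
17: 1
11: 0
Current total: 2 + 3 + 4 + 1 + 1 + 1 + 0 = 12
Shortfall: 21 − 12 = 9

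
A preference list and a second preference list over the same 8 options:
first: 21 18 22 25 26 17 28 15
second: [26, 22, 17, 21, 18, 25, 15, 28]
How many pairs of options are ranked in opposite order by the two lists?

10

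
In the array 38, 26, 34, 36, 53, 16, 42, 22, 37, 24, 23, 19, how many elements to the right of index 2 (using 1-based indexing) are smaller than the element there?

The element at index 2 is 26.
Elements after it: 34, 36, 53, 16, 42, 22, 37, 24, 23, 19
Those smaller than 26: 16, 22, 24, 23, 19

5 such elements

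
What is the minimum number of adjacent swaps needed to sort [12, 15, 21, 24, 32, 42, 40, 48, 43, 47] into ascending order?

3 adjacent swaps

Minimum adjacent swaps = number of inversions (each swap of adjacent out-of-order elements removes one inversion and no swap can remove more).
Count inversions — for each element, later elements that are smaller:
12: none → 0
15: none → 0
21: none → 0
24: none → 0
32: none → 0
42: 40 → 1
40: none → 0
48: 43, 47 → 2
43: none → 0
47: none → 0
Total inversions: 0 + 0 + 0 + 0 + 0 + 1 + 0 + 2 + 0 + 0 = 3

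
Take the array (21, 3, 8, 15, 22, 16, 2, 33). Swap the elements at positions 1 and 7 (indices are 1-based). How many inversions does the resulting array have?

Positions 1 and 7 hold 21 and 2; after swapping, the array is [2, 3, 8, 15, 22, 16, 21, 33].
Element-by-element contributions:
2: 0
3: 0
8: 0
15: 0
22: 2
16: 0
21: 0
33: 0
Sum: 0 + 0 + 0 + 0 + 2 + 0 + 0 + 0 = 2

2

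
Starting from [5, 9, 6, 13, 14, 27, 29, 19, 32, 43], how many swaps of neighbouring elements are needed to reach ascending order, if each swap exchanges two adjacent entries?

There are 3 adjacent swaps.

Minimum adjacent swaps = number of inversions (each swap of adjacent out-of-order elements removes one inversion and no swap can remove more).
Count inversions — for each element, later elements that are smaller:
5: none → 0
9: 6 → 1
6: none → 0
13: none → 0
14: none → 0
27: 19 → 1
29: 19 → 1
19: none → 0
32: none → 0
43: none → 0
Total inversions: 0 + 1 + 0 + 0 + 0 + 1 + 1 + 0 + 0 + 0 = 3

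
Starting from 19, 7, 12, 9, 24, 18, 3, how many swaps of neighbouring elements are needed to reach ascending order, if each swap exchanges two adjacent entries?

The minimum number of adjacent swaps to sort an array equals its inversion count, since every such swap removes exactly one inversion.
Count inversions — for each element, later elements that are smaller:
19: 7, 12, 9, 18, 3 → 5
7: 3 → 1
12: 9, 3 → 2
9: 3 → 1
24: 18, 3 → 2
18: 3 → 1
3: none → 0
Total inversions: 5 + 1 + 2 + 1 + 2 + 1 + 0 = 12

12 adjacent swaps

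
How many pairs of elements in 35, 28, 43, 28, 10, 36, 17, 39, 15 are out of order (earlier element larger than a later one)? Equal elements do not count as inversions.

21 out-of-order pairs

Sweep left to right; for each value list the smaller values that follow it:
35 → 28, 28, 10, 17, 15 → 5
28 → 10, 17, 15 → 3
43 → 28, 10, 36, 17, 39, 15 → 6
28 → 10, 17, 15 → 3
10 → none → 0
36 → 17, 15 → 2
17 → 15 → 1
39 → 15 → 1
15 → none → 0
Sum: 5 + 3 + 6 + 3 + 0 + 2 + 1 + 1 + 0 = 21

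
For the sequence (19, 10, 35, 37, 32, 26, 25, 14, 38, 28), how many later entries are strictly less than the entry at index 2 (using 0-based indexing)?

5

The element at index 2 is 35.
Elements after it: 37, 32, 26, 25, 14, 38, 28
Those smaller than 35: 32, 26, 25, 14, 28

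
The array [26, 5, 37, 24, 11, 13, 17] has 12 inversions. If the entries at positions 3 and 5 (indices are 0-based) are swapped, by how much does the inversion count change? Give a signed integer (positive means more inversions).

-1

Positions 3 and 5 hold 24 and 13; after swapping, the array is [26, 5, 37, 13, 11, 24, 17].
Count, for each position, how many later elements it exceeds:
26 → 5, 13, 11, 24, 17 → 5
5 → none → 0
37 → 13, 11, 24, 17 → 4
13 → 11 → 1
11 → none → 0
24 → 17 → 1
17 → none → 0
Sum: 5 + 0 + 4 + 1 + 0 + 1 + 0 = 11
Change: 11 − 12 = -1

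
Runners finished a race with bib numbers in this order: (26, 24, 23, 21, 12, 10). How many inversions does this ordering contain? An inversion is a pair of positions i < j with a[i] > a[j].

Count, for each position, how many later elements it exceeds:
26 → 24, 23, 21, 12, 10 → 5
24 → 23, 21, 12, 10 → 4
23 → 21, 12, 10 → 3
21 → 12, 10 → 2
12 → 10 → 1
10 → none → 0
Sum: 5 + 4 + 3 + 2 + 1 + 0 = 15

15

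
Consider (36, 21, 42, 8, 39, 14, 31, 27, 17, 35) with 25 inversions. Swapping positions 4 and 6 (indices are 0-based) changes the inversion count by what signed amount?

Positions 4 and 6 hold 39 and 31; after swapping, the array is [36, 21, 42, 8, 31, 14, 39, 27, 17, 35].
Sweep left to right; for each value list the smaller values that follow it:
36: 7
21: 3
42: 7
8: 0
31: 3
14: 0
39: 3
27: 1
17: 0
35: 0
Sum: 7 + 3 + 7 + 0 + 3 + 0 + 3 + 1 + 0 + 0 = 24
Change: 24 − 25 = -1

-1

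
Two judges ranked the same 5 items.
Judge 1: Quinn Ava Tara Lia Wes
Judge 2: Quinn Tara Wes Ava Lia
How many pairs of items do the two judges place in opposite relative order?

3

Assign each item its position (1..5) in the first ordering, then rewrite the second ordering as that position sequence:
positions: Quinn→1, Ava→2, Tara→3, Lia→4, Wes→5
second ordering as positions: [1, 3, 5, 2, 4]
Discordant pairs = inversions in this position sequence.
1: 0
3: 2 → 1
5: 2, 4 → 2
2: 0
4: 0
Total: 0 + 1 + 2 + 0 + 0 = 3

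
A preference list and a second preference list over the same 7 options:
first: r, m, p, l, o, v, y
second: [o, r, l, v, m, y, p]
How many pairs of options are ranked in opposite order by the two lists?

There are 9 pairs.

Assign each item its position (1..7) in the first ordering, then rewrite the second ordering as that position sequence:
positions: r→1, m→2, p→3, l→4, o→5, v→6, y→7
second ordering as positions: [5, 1, 4, 6, 2, 7, 3]
Discordant pairs = inversions in this position sequence.
5: 1, 4, 2, 3 → 4
1: 0
4: 2, 3 → 2
6: 2, 3 → 2
2: 0
7: 3 → 1
3: 0
Total: 4 + 0 + 2 + 2 + 0 + 1 + 0 = 9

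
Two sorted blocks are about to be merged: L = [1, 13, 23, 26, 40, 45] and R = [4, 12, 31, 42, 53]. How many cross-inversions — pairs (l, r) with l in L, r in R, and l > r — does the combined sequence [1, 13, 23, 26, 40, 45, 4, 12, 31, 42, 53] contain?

13 cross-inversions

For each element r of the right run, count left-run elements greater than r:
r = 4: 13, 23, 26, 40, 45 → 5
r = 12: 13, 23, 26, 40, 45 → 5
r = 31: 40, 45 → 2
r = 42: 45 → 1
r = 53: none → 0
Cross-inversions: 5 + 5 + 2 + 1 + 0 = 13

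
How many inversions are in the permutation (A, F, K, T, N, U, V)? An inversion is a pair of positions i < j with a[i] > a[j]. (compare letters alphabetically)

1 inversion

Out-of-order index pairs (1-indexed):
(4,5): T > N
That's 1 pair.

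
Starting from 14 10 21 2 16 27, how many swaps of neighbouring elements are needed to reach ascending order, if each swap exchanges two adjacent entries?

The minimum number of adjacent swaps to sort an array equals its inversion count, since every such swap removes exactly one inversion.
Count inversions — for each element, later elements that are smaller:
14: 10, 2 → 2
10: 2 → 1
21: 2, 16 → 2
2: none → 0
16: none → 0
27: none → 0
Total inversions: 2 + 1 + 2 + 0 + 0 + 0 = 5

There are 5 swaps.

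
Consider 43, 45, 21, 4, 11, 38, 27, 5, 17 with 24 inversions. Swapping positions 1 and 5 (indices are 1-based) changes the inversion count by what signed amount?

Positions 1 and 5 hold 43 and 11; after swapping, the array is [11, 45, 21, 4, 43, 38, 27, 5, 17].
Sweep left to right; for each value list the smaller values that follow it:
11 → 4, 5 → 2
45 → 21, 4, 43, 38, 27, 5, 17 → 7
21 → 4, 5, 17 → 3
4 → none → 0
43 → 38, 27, 5, 17 → 4
38 → 27, 5, 17 → 3
27 → 5, 17 → 2
5 → none → 0
17 → none → 0
Sum: 2 + 7 + 3 + 0 + 4 + 3 + 2 + 0 + 0 = 21
Change: 21 − 24 = -3

-3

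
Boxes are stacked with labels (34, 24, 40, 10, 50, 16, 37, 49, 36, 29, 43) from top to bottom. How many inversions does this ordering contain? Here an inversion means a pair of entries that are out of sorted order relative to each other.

23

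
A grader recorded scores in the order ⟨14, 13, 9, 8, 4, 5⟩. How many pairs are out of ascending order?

Element-by-element contributions:
14: 5
13: 4
9: 3
8: 2
4: 0
5: 0
Sum: 5 + 4 + 3 + 2 + 0 + 0 = 14

There are 14 out-of-order pairs.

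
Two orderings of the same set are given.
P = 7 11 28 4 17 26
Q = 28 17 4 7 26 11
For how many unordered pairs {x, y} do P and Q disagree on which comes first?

Assign each item its position (1..6) in the first ordering, then rewrite the second ordering as that position sequence:
positions: 7→1, 11→2, 28→3, 4→4, 17→5, 26→6
second ordering as positions: [3, 5, 4, 1, 6, 2]
Discordant pairs = inversions in this position sequence.
3: 1, 2 → 2
5: 4, 1, 2 → 3
4: 1, 2 → 2
1: 0
6: 2 → 1
2: 0
Total: 2 + 3 + 2 + 0 + 1 + 0 = 8

8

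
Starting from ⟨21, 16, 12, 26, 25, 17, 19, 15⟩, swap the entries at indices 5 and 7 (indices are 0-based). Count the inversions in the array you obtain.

Inversions: 15

Positions 5 and 7 hold 17 and 15; after swapping, the array is [21, 16, 12, 26, 25, 15, 19, 17].
Element-by-element contributions:
21 → 16, 12, 15, 19, 17 → 5
16 → 12, 15 → 2
12 → none → 0
26 → 25, 15, 19, 17 → 4
25 → 15, 19, 17 → 3
15 → none → 0
19 → 17 → 1
17 → none → 0
Sum: 5 + 2 + 0 + 4 + 3 + 0 + 1 + 0 = 15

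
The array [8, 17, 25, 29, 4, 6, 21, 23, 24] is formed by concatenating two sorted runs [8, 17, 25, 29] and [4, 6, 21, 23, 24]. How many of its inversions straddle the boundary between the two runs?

For each element r of the right run, count left-run elements greater than r:
r = 4: 8, 17, 25, 29 → 4
r = 6: 8, 17, 25, 29 → 4
r = 21: 25, 29 → 2
r = 23: 25, 29 → 2
r = 24: 25, 29 → 2
Cross-inversions: 4 + 4 + 2 + 2 + 2 = 14

14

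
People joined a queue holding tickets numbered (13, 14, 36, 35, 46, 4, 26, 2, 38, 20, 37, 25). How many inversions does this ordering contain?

Element-by-element contributions:
13: 2
14: 2
36: 6
35: 5
46: 7
4: 1
26: 3
2: 0
38: 3
20: 0
37: 1
25: 0
Sum: 2 + 2 + 6 + 5 + 7 + 1 + 3 + 0 + 3 + 0 + 1 + 0 = 30

Inversions: 30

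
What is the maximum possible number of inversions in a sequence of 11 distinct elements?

55

A reversed (strictly descending) arrangement makes every pair an inversion, giving C(11, 2) inversions.
C(11, 2) = 11·10/2 = 55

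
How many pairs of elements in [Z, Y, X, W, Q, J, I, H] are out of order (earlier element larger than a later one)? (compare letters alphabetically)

28

Count, for each position, how many later elements it exceeds:
Z → Y, X, W, Q, J, I, H → 7
Y → X, W, Q, J, I, H → 6
X → W, Q, J, I, H → 5
W → Q, J, I, H → 4
Q → J, I, H → 3
J → I, H → 2
I → H → 1
H → none → 0
Sum: 7 + 6 + 5 + 4 + 3 + 2 + 1 + 0 = 28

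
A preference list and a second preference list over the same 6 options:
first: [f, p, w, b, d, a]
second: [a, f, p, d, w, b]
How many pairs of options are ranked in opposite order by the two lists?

Assign each item its position (1..6) in the first ordering, then rewrite the second ordering as that position sequence:
positions: f→1, p→2, w→3, b→4, d→5, a→6
second ordering as positions: [6, 1, 2, 5, 3, 4]
Discordant pairs = inversions in this position sequence.
6: 1, 2, 5, 3, 4 → 5
1: 0
2: 0
5: 3, 4 → 2
3: 0
4: 0
Total: 5 + 0 + 0 + 2 + 0 + 0 = 7

7 pairs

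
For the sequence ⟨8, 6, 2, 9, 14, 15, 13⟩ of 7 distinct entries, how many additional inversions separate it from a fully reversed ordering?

16

Maximum inversions for 7 distinct elements is C(7, 2) = 7·6/2 = 21.
Current inversions — for each element, count later smaller elements:
8: 2
6: 1
2: 0
9: 0
14: 1
15: 1
13: 0
Current total: 2 + 1 + 0 + 0 + 1 + 1 + 0 = 5
Shortfall: 21 − 5 = 16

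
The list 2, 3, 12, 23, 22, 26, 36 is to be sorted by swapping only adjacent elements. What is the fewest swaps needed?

1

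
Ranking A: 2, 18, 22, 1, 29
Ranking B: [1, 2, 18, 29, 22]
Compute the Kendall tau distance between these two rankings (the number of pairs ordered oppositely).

4

Assign each item its position (1..5) in the first ordering, then rewrite the second ordering as that position sequence:
positions: 2→1, 18→2, 22→3, 1→4, 29→5
second ordering as positions: [4, 1, 2, 5, 3]
Discordant pairs = inversions in this position sequence.
4: 1, 2, 3 → 3
1: 0
2: 0
5: 3 → 1
3: 0
Total: 3 + 0 + 0 + 1 + 0 = 4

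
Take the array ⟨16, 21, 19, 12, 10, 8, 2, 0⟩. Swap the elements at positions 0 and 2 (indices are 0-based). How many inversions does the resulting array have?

Positions 0 and 2 hold 16 and 19; after swapping, the array is [19, 21, 16, 12, 10, 8, 2, 0].
Element-by-element contributions:
19: 6
21: 6
16: 5
12: 4
10: 3
8: 2
2: 1
0: 0
Sum: 6 + 6 + 5 + 4 + 3 + 2 + 1 + 0 = 27

Inversions: 27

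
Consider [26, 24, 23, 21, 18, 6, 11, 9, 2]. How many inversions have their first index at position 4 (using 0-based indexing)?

4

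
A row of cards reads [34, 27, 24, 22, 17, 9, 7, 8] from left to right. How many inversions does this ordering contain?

27 inversions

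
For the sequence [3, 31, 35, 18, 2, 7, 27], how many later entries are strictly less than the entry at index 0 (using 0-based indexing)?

1

The element at index 0 is 3.
Elements after it: 31, 35, 18, 2, 7, 27
Those smaller than 3: 2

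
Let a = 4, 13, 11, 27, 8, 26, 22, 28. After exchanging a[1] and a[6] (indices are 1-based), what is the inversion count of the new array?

14

Positions 1 and 6 hold 4 and 26; after swapping, the array is [26, 13, 11, 27, 8, 4, 22, 28].
For each element, count later entries that are smaller:
26 → 13, 11, 8, 4, 22 → 5
13 → 11, 8, 4 → 3
11 → 8, 4 → 2
27 → 8, 4, 22 → 3
8 → 4 → 1
4 → none → 0
22 → none → 0
28 → none → 0
Sum: 5 + 3 + 2 + 3 + 1 + 0 + 0 + 0 = 14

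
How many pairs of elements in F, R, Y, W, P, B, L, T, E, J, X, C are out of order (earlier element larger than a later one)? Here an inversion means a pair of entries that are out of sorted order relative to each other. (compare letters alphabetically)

Count, for each position, how many later elements it exceeds:
F → B, E, C → 3
R → P, B, L, E, J, C → 6
Y → W, P, B, L, T, E, J, X, C → 9
W → P, B, L, T, E, J, C → 7
P → B, L, E, J, C → 5
B → none → 0
L → E, J, C → 3
T → E, J, C → 3
E → C → 1
J → C → 1
X → C → 1
C → none → 0
Sum: 3 + 6 + 9 + 7 + 5 + 0 + 3 + 3 + 1 + 1 + 1 + 0 = 39

39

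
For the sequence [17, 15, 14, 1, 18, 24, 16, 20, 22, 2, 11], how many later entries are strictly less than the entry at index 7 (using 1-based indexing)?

The element at index 7 is 16.
Elements after it: 20, 22, 2, 11
Those smaller than 16: 2, 11

2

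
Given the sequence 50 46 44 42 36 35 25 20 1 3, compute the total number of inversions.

There are 44 inversions.

Count, for each position, how many later elements it exceeds:
50: 9
46: 8
44: 7
42: 6
36: 5
35: 4
25: 3
20: 2
1: 0
3: 0
Sum: 9 + 8 + 7 + 6 + 5 + 4 + 3 + 2 + 0 + 0 = 44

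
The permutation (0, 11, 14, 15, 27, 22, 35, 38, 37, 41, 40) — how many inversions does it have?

Inversions: 3

Sweep left to right; for each value list the smaller values that follow it:
0: 0
11: 0
14: 0
15: 0
27: 1
22: 0
35: 0
38: 1
37: 0
41: 1
40: 0
Sum: 0 + 0 + 0 + 0 + 1 + 0 + 0 + 1 + 0 + 1 + 0 = 3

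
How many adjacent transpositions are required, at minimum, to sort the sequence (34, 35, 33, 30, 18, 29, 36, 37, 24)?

Swaps: 20

The minimum number of adjacent swaps to sort an array equals its inversion count, since every such swap removes exactly one inversion.
Count inversions — for each element, later elements that are smaller:
34: 33, 30, 18, 29, 24 → 5
35: 33, 30, 18, 29, 24 → 5
33: 30, 18, 29, 24 → 4
30: 18, 29, 24 → 3
18: none → 0
29: 24 → 1
36: 24 → 1
37: 24 → 1
24: none → 0
Total inversions: 5 + 5 + 4 + 3 + 0 + 1 + 1 + 1 + 0 = 20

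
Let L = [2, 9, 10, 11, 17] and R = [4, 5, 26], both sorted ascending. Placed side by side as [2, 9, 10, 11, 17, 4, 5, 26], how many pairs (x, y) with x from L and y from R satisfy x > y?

Take each right-half value and tally the left-half values above it:
r = 4: 9, 10, 11, 17 → 4
r = 5: 9, 10, 11, 17 → 4
r = 26: none → 0
Cross-inversions: 4 + 4 + 0 = 8

There are 8 cross-inversions.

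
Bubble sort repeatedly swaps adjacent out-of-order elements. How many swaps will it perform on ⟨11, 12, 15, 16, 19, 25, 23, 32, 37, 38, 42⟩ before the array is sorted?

Each adjacent swap fixes exactly one inversion, so the minimum swap count equals the number of inversions.
Count inversions — for each element, later elements that are smaller:
11: none → 0
12: none → 0
15: none → 0
16: none → 0
19: none → 0
25: 23 → 1
23: none → 0
32: none → 0
37: none → 0
38: none → 0
42: none → 0
Total inversions: 0 + 0 + 0 + 0 + 0 + 1 + 0 + 0 + 0 + 0 + 0 = 1

There is 1 swap.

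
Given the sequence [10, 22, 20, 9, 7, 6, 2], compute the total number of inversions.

19

Count, for each position, how many later elements it exceeds:
10 → 9, 7, 6, 2 → 4
22 → 20, 9, 7, 6, 2 → 5
20 → 9, 7, 6, 2 → 4
9 → 7, 6, 2 → 3
7 → 6, 2 → 2
6 → 2 → 1
2 → none → 0
Sum: 4 + 5 + 4 + 3 + 2 + 1 + 0 = 19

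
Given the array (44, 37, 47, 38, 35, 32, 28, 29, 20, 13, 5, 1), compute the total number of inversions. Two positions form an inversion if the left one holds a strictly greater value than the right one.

Sweep left to right; for each value list the smaller values that follow it:
44: 10
37: 8
47: 9
38: 8
35: 7
32: 6
28: 4
29: 4
20: 3
13: 2
5: 1
1: 0
Sum: 10 + 8 + 9 + 8 + 7 + 6 + 4 + 4 + 3 + 2 + 1 + 0 = 62

62 inversions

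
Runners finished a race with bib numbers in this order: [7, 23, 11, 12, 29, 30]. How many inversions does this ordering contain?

2 inversions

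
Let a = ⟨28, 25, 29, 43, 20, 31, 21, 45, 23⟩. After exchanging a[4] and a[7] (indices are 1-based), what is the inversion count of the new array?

Positions 4 and 7 hold 43 and 21; after swapping, the array is [28, 25, 29, 21, 20, 31, 43, 45, 23].
Sweep left to right; for each value list the smaller values that follow it:
28: 4
25: 3
29: 3
21: 1
20: 0
31: 1
43: 1
45: 1
23: 0
Sum: 4 + 3 + 3 + 1 + 0 + 1 + 1 + 1 + 0 = 14

14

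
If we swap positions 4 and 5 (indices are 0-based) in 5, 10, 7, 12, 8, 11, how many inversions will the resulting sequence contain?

There are 5 inversions.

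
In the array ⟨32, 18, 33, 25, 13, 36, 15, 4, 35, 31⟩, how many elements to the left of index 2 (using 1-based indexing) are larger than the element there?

1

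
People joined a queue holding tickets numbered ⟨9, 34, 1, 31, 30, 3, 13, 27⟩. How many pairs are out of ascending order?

15

Sweep left to right; for each value list the smaller values that follow it:
9 → 1, 3 → 2
34 → 1, 31, 30, 3, 13, 27 → 6
1 → none → 0
31 → 30, 3, 13, 27 → 4
30 → 3, 13, 27 → 3
3 → none → 0
13 → none → 0
27 → none → 0
Sum: 2 + 6 + 0 + 4 + 3 + 0 + 0 + 0 = 15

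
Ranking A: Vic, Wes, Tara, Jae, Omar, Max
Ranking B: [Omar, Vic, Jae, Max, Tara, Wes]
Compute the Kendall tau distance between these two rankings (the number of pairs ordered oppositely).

9 discordant pairs

Assign each item its position (1..6) in the first ordering, then rewrite the second ordering as that position sequence:
positions: Vic→1, Wes→2, Tara→3, Jae→4, Omar→5, Max→6
second ordering as positions: [5, 1, 4, 6, 3, 2]
Discordant pairs = inversions in this position sequence.
5: 1, 4, 3, 2 → 4
1: 0
4: 3, 2 → 2
6: 3, 2 → 2
3: 2 → 1
2: 0
Total: 4 + 0 + 2 + 2 + 1 + 0 = 9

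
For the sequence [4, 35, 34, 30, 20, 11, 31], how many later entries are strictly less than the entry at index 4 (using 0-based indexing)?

The element at index 4 is 20.
Elements after it: 11, 31
Those smaller than 20: 11

1 such element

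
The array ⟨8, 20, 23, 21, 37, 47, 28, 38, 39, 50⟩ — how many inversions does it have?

5

Count, for each position, how many later elements it exceeds:
8: 0
20: 0
23: 1
21: 0
37: 1
47: 3
28: 0
38: 0
39: 0
50: 0
Sum: 0 + 0 + 1 + 0 + 1 + 3 + 0 + 0 + 0 + 0 = 5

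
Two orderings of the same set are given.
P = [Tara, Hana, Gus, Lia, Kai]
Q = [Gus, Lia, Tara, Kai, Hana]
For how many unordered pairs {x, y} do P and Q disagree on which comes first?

Disagreeing pairs: 5

Assign each item its position (1..5) in the first ordering, then rewrite the second ordering as that position sequence:
positions: Tara→1, Hana→2, Gus→3, Lia→4, Kai→5
second ordering as positions: [3, 4, 1, 5, 2]
Discordant pairs = inversions in this position sequence.
3: 1, 2 → 2
4: 1, 2 → 2
1: 0
5: 2 → 1
2: 0
Total: 2 + 2 + 0 + 1 + 0 = 5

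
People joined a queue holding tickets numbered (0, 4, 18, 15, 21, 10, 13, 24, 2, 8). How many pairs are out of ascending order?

20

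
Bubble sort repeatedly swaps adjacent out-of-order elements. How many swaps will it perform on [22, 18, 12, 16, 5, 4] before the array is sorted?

14 adjacent swaps

Each adjacent swap fixes exactly one inversion, so the minimum swap count equals the number of inversions.
Count inversions — for each element, later elements that are smaller:
22: 18, 12, 16, 5, 4 → 5
18: 12, 16, 5, 4 → 4
12: 5, 4 → 2
16: 5, 4 → 2
5: 4 → 1
4: none → 0
Total inversions: 5 + 4 + 2 + 2 + 1 + 0 = 14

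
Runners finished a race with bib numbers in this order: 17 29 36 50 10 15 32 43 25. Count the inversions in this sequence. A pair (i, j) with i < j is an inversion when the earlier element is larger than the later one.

16

Sweep left to right; for each value list the smaller values that follow it:
17 → 10, 15 → 2
29 → 10, 15, 25 → 3
36 → 10, 15, 32, 25 → 4
50 → 10, 15, 32, 43, 25 → 5
10 → none → 0
15 → none → 0
32 → 25 → 1
43 → 25 → 1
25 → none → 0
Sum: 2 + 3 + 4 + 5 + 0 + 0 + 1 + 1 + 0 = 16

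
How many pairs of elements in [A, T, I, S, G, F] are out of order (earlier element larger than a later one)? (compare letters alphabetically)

9

Listing every pair i<j with a[i]>a[j] (using 1-based positions):
(2,3): T > I
(2,4): T > S
(2,5): T > G
(2,6): T > F
(3,5): I > G
(3,6): I > F
(4,5): S > G
(4,6): S > F
(5,6): G > F
That's 9 pairs.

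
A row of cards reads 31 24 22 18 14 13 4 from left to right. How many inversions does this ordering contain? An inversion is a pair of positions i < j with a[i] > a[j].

Element-by-element contributions:
31 → 24, 22, 18, 14, 13, 4 → 6
24 → 22, 18, 14, 13, 4 → 5
22 → 18, 14, 13, 4 → 4
18 → 14, 13, 4 → 3
14 → 13, 4 → 2
13 → 4 → 1
4 → none → 0
Sum: 6 + 5 + 4 + 3 + 2 + 1 + 0 = 21

21 out-of-order pairs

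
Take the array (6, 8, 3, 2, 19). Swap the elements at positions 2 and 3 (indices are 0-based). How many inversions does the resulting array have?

Positions 2 and 3 hold 3 and 2; after swapping, the array is [6, 8, 2, 3, 19].
Sweep left to right; for each value list the smaller values that follow it:
6: 2
8: 2
2: 0
3: 0
19: 0
Sum: 2 + 2 + 0 + 0 + 0 = 4

4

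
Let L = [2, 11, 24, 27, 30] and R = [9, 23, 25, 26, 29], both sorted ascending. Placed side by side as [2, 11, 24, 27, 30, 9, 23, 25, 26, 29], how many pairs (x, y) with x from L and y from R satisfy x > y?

Split inversions: 12

Count, for every r in R, how many entries of L exceed r:
r = 9: 11, 24, 27, 30 → 4
r = 23: 24, 27, 30 → 3
r = 25: 27, 30 → 2
r = 26: 27, 30 → 2
r = 29: 30 → 1
Cross-inversions: 4 + 3 + 2 + 2 + 1 = 12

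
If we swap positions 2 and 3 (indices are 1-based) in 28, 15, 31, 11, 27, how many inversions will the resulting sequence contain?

7

Positions 2 and 3 hold 15 and 31; after swapping, the array is [28, 31, 15, 11, 27].
For each element, count later entries that are smaller:
28 → 15, 11, 27 → 3
31 → 15, 11, 27 → 3
15 → 11 → 1
11 → none → 0
27 → none → 0
Sum: 3 + 3 + 1 + 0 + 0 = 7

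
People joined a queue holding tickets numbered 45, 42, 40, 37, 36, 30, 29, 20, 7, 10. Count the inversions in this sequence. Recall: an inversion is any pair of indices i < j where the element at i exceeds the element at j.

Sweep left to right; for each value list the smaller values that follow it:
45: 9
42: 8
40: 7
37: 6
36: 5
30: 4
29: 3
20: 2
7: 0
10: 0
Sum: 9 + 8 + 7 + 6 + 5 + 4 + 3 + 2 + 0 + 0 = 44

44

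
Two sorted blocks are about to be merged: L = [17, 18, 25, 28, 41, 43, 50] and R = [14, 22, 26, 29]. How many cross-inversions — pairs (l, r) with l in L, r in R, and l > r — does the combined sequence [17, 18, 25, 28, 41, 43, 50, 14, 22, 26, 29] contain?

Count, for every r in R, how many entries of L exceed r:
r = 14: 17, 18, 25, 28, 41, 43, 50 → 7
r = 22: 25, 28, 41, 43, 50 → 5
r = 26: 28, 41, 43, 50 → 4
r = 29: 41, 43, 50 → 3
Cross-inversions: 7 + 5 + 4 + 3 = 19

19 cross-inversions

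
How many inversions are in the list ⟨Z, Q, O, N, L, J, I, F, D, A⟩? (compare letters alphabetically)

Sweep left to right; for each value list the smaller values that follow it:
Z: 9
Q: 8
O: 7
N: 6
L: 5
J: 4
I: 3
F: 2
D: 1
A: 0
Sum: 9 + 8 + 7 + 6 + 5 + 4 + 3 + 2 + 1 + 0 = 45

45 inversions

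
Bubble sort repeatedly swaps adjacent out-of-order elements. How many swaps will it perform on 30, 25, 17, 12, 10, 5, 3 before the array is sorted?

Each adjacent swap fixes exactly one inversion, so the minimum swap count equals the number of inversions.
Count inversions — for each element, later elements that are smaller:
30: 25, 17, 12, 10, 5, 3 → 6
25: 17, 12, 10, 5, 3 → 5
17: 12, 10, 5, 3 → 4
12: 10, 5, 3 → 3
10: 5, 3 → 2
5: 3 → 1
3: none → 0
Total inversions: 6 + 5 + 4 + 3 + 2 + 1 + 0 = 21

21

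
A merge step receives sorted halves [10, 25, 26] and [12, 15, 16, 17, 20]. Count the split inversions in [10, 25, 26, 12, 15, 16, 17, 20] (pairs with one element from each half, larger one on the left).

There are 10 cross-inversions.

Take each right-half value and tally the left-half values above it:
r = 12: 25, 26 → 2
r = 15: 25, 26 → 2
r = 16: 25, 26 → 2
r = 17: 25, 26 → 2
r = 20: 25, 26 → 2
Cross-inversions: 2 + 2 + 2 + 2 + 2 = 10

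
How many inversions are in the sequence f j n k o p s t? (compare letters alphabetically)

1

Element-by-element contributions:
f → none → 0
j → none → 0
n → k → 1
k → none → 0
o → none → 0
p → none → 0
s → none → 0
t → none → 0
Sum: 0 + 0 + 1 + 0 + 0 + 0 + 0 + 0 = 1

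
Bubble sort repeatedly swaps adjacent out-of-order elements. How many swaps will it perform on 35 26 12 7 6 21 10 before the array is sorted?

16 adjacent swaps

Minimum adjacent swaps = number of inversions (each swap of adjacent out-of-order elements removes one inversion and no swap can remove more).
Count inversions — for each element, later elements that are smaller:
35: 26, 12, 7, 6, 21, 10 → 6
26: 12, 7, 6, 21, 10 → 5
12: 7, 6, 10 → 3
7: 6 → 1
6: none → 0
21: 10 → 1
10: none → 0
Total inversions: 6 + 5 + 3 + 1 + 0 + 1 + 0 = 16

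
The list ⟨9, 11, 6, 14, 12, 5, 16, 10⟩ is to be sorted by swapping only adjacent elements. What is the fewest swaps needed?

Swaps: 12

The minimum number of adjacent swaps to sort an array equals its inversion count, since every such swap removes exactly one inversion.
Count inversions — for each element, later elements that are smaller:
9: 6, 5 → 2
11: 6, 5, 10 → 3
6: 5 → 1
14: 12, 5, 10 → 3
12: 5, 10 → 2
5: none → 0
16: 10 → 1
10: none → 0
Total inversions: 2 + 3 + 1 + 3 + 2 + 0 + 1 + 0 = 12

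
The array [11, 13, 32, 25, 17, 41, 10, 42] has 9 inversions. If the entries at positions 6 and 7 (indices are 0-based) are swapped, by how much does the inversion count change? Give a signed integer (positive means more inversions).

+1

Positions 6 and 7 hold 10 and 42; after swapping, the array is [11, 13, 32, 25, 17, 41, 42, 10].
Element-by-element contributions:
11 → 10 → 1
13 → 10 → 1
32 → 25, 17, 10 → 3
25 → 17, 10 → 2
17 → 10 → 1
41 → 10 → 1
42 → 10 → 1
10 → none → 0
Sum: 1 + 1 + 3 + 2 + 1 + 1 + 1 + 0 = 10
Change: 10 − 9 = +1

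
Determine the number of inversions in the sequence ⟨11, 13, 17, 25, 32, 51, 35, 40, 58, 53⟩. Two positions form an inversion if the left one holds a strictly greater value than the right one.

Element-by-element contributions:
11 → none → 0
13 → none → 0
17 → none → 0
25 → none → 0
32 → none → 0
51 → 35, 40 → 2
35 → none → 0
40 → none → 0
58 → 53 → 1
53 → none → 0
Sum: 0 + 0 + 0 + 0 + 0 + 2 + 0 + 0 + 1 + 0 = 3

There are 3 inversions.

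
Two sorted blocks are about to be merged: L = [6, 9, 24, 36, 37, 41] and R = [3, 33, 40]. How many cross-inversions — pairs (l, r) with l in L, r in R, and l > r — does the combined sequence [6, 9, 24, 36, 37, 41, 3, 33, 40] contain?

10

Count, for every r in R, how many entries of L exceed r:
r = 3: 6, 9, 24, 36, 37, 41 → 6
r = 33: 36, 37, 41 → 3
r = 40: 41 → 1
Cross-inversions: 6 + 3 + 1 = 10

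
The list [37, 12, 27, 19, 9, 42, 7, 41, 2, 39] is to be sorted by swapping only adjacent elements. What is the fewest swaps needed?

Minimum adjacent swaps = number of inversions (each swap of adjacent out-of-order elements removes one inversion and no swap can remove more).
Count inversions — for each element, later elements that are smaller:
37: 12, 27, 19, 9, 7, 2 → 6
12: 9, 7, 2 → 3
27: 19, 9, 7, 2 → 4
19: 9, 7, 2 → 3
9: 7, 2 → 2
42: 7, 41, 2, 39 → 4
7: 2 → 1
41: 2, 39 → 2
2: none → 0
39: none → 0
Total inversions: 6 + 3 + 4 + 3 + 2 + 4 + 1 + 2 + 0 + 0 = 25

25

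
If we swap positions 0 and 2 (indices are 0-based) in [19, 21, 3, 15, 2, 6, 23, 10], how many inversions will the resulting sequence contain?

There are 14 inversions.

Positions 0 and 2 hold 19 and 3; after swapping, the array is [3, 21, 19, 15, 2, 6, 23, 10].
Sweep left to right; for each value list the smaller values that follow it:
3 → 2 → 1
21 → 19, 15, 2, 6, 10 → 5
19 → 15, 2, 6, 10 → 4
15 → 2, 6, 10 → 3
2 → none → 0
6 → none → 0
23 → 10 → 1
10 → none → 0
Sum: 1 + 5 + 4 + 3 + 0 + 0 + 1 + 0 = 14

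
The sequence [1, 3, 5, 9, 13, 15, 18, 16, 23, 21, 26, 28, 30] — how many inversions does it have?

There are 2 inversions.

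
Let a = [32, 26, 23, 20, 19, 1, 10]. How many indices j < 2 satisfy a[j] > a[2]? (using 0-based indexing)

2

The element at index 2 is 23.
Elements before it: 32, 26
Those larger than 23: 32, 26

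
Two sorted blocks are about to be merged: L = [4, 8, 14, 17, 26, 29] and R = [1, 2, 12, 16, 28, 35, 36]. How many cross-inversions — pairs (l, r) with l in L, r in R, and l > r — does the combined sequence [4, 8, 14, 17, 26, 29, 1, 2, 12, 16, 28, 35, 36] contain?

Count, for every r in R, how many entries of L exceed r:
r = 1: 4, 8, 14, 17, 26, 29 → 6
r = 2: 4, 8, 14, 17, 26, 29 → 6
r = 12: 14, 17, 26, 29 → 4
r = 16: 17, 26, 29 → 3
r = 28: 29 → 1
r = 35: none → 0
r = 36: none → 0
Cross-inversions: 6 + 6 + 4 + 3 + 1 + 0 + 0 = 20

20 split inversions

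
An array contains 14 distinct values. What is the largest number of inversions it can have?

There are 91 inversions.

The maximum occurs when the array is in strictly decreasing order: every one of the C(14, 2) pairs is inverted.
C(14, 2) = 14·13/2 = 91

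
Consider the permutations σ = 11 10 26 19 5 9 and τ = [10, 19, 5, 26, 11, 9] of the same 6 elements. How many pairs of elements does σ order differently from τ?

6 discordant pairs

Assign each item its position (1..6) in the first ordering, then rewrite the second ordering as that position sequence:
positions: 11→1, 10→2, 26→3, 19→4, 5→5, 9→6
second ordering as positions: [2, 4, 5, 3, 1, 6]
Discordant pairs = inversions in this position sequence.
2: 1 → 1
4: 3, 1 → 2
5: 3, 1 → 2
3: 1 → 1
1: 0
6: 0
Total: 1 + 2 + 2 + 1 + 0 + 0 = 6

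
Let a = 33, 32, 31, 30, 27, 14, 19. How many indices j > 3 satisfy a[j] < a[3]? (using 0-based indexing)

3 such elements

The element at index 3 is 30.
Elements after it: 27, 14, 19
Those smaller than 30: 27, 14, 19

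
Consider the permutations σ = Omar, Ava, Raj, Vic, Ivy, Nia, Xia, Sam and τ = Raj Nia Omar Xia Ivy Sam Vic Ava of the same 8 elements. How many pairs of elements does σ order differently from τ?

Discordant pairs: 14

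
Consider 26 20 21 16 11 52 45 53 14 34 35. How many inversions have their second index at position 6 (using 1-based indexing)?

0

The element at index 6 is 52.
Elements before it: 26, 20, 21, 16, 11
None of them are larger than 52.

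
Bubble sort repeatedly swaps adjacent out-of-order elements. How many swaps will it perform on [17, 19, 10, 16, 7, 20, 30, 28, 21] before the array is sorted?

11 adjacent swaps

Minimum adjacent swaps = number of inversions (each swap of adjacent out-of-order elements removes one inversion and no swap can remove more).
Count inversions — for each element, later elements that are smaller:
17: 10, 16, 7 → 3
19: 10, 16, 7 → 3
10: 7 → 1
16: 7 → 1
7: none → 0
20: none → 0
30: 28, 21 → 2
28: 21 → 1
21: none → 0
Total inversions: 3 + 3 + 1 + 1 + 0 + 0 + 2 + 1 + 0 = 11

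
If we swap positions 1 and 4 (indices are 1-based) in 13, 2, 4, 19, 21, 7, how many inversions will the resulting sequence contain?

6 inversions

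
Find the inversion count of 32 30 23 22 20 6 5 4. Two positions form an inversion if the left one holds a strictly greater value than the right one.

28 inversions

Element-by-element contributions:
32 → 30, 23, 22, 20, 6, 5, 4 → 7
30 → 23, 22, 20, 6, 5, 4 → 6
23 → 22, 20, 6, 5, 4 → 5
22 → 20, 6, 5, 4 → 4
20 → 6, 5, 4 → 3
6 → 5, 4 → 2
5 → 4 → 1
4 → none → 0
Sum: 7 + 6 + 5 + 4 + 3 + 2 + 1 + 0 = 28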